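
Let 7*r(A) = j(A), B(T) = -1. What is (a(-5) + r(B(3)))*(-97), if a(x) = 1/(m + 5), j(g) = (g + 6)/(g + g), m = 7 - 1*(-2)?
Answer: 194/7 ≈ 27.714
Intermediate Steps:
m = 9 (m = 7 + 2 = 9)
j(g) = (6 + g)/(2*g) (j(g) = (6 + g)/((2*g)) = (6 + g)*(1/(2*g)) = (6 + g)/(2*g))
r(A) = (6 + A)/(14*A) (r(A) = ((6 + A)/(2*A))/7 = (6 + A)/(14*A))
a(x) = 1/14 (a(x) = 1/(9 + 5) = 1/14)
(a(-5) + r(B(3)))*(-97) = (1/14 + (1/14)*(6 - 1)/(-1))*(-97) = (1/14 + (1/14)*(-1)*5)*(-97) = (1/14 - 5/14)*(-97) = -2/7*(-97) = 194/7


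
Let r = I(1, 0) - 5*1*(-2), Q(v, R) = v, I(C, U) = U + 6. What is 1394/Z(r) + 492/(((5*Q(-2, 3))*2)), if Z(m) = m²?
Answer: -12259/640 ≈ -19.155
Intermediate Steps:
I(C, U) = 6 + U
r = 16 (r = (6 + 0) - 5*1*(-2) = 6 - 5*(-2) = 6 + 10 = 16)
1394/Z(r) + 492/(((5*Q(-2, 3))*2)) = 1394/(16²) + 492/(((5*(-2))*2)) = 1394/256 + 492/((-10*2)) = 1394*(1/256) + 492/(-20) = 697/128 + 492*(-1/20) = 697/128 - 123/5 = -12259/640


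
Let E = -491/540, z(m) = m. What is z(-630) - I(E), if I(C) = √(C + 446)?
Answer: -630 - √3605235/90 ≈ -651.10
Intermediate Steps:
E = -491/540 (E = -491*1/540 = -491/540 ≈ -0.90926)
I(C) = √(446 + C)
z(-630) - I(E) = -630 - √(446 - 491/540) = -630 - √(240349/540) = -630 - √3605235/90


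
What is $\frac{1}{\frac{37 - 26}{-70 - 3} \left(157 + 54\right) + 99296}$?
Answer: $\frac{73}{7246287} \approx 1.0074 \cdot 10^{-5}$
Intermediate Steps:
$\frac{1}{\frac{37 - 26}{-70 - 3} \left(157 + 54\right) + 99296} = \frac{1}{\frac{11}{-73} \cdot 211 + 99296} = \frac{1}{11 \left(- \frac{1}{73}\right) 211 + 99296} = \frac{1}{\left(- \frac{11}{73}\right) 211 + 99296} = \frac{1}{- \frac{2321}{73} + 99296} = \frac{1}{\frac{7246287}{73}} = \frac{73}{7246287}$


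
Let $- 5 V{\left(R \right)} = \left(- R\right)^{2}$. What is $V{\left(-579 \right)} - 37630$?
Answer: $- \frac{523391}{5} \approx -1.0468 \cdot 10^{5}$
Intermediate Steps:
$V{\left(R \right)} = - \frac{R^{2}}{5}$ ($V{\left(R \right)} = - \frac{\left(- R\right)^{2}}{5} = - \frac{R^{2}}{5}$)
$V{\left(-579 \right)} - 37630 = - \frac{\left(-579\right)^{2}}{5} - 37630 = \left(- \frac{1}{5}\right) 335241 - 37630 = - \frac{335241}{5} - 37630 = - \frac{523391}{5}$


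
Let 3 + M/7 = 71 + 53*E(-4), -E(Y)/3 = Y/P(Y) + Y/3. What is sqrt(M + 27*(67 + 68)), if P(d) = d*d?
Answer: sqrt(23533)/2 ≈ 76.702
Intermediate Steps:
P(d) = d**2
E(Y) = -Y - 3/Y (E(Y) = -3*(Y/(Y**2) + Y/3) = -3*(Y/Y**2 + Y*(1/3)) = -3*(1/Y + Y/3) = -Y - 3/Y)
M = 8953/4 (M = -21 + 7*(71 + 53*(-1*(-4) - 3/(-4))) = -21 + 7*(71 + 53*(4 - 3*(-1/4))) = -21 + 7*(71 + 53*(4 + 3/4)) = -21 + 7*(71 + 53*(19/4)) = -21 + 7*(71 + 1007/4) = -21 + 7*(1291/4) = -21 + 9037/4 = 8953/4 ≈ 2238.3)
sqrt(M + 27*(67 + 68)) = sqrt(8953/4 + 27*(67 + 68)) = sqrt(8953/4 + 27*135) = sqrt(8953/4 + 3645) = sqrt(23533/4) = sqrt(23533)/2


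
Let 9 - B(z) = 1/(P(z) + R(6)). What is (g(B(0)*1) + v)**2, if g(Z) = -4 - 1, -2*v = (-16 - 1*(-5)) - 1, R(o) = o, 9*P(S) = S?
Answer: 1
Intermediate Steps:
P(S) = S/9
B(z) = 9 - 1/(6 + z/9) (B(z) = 9 - 1/(z/9 + 6) = 9 - 1/(6 + z/9))
v = 6 (v = -((-16 - 1*(-5)) - 1)/2 = -((-16 + 5) - 1)/2 = -(-11 - 1)/2 = -1/2*(-12) = 6)
g(Z) = -5
(g(B(0)*1) + v)**2 = (-5 + 6)**2 = 1**2 = 1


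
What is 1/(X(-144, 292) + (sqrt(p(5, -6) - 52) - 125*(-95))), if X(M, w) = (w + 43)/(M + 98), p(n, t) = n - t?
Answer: 612490/7268860341 - 2116*I*sqrt(41)/298023273981 ≈ 8.4262e-5 - 4.5463e-8*I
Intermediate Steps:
X(M, w) = (43 + w)/(98 + M)
1/(X(-144, 292) + (sqrt(p(5, -6) - 52) - 125*(-95))) = 1/((43 + 292)/(98 - 144) + (sqrt((5 - 1*(-6)) - 52) - 125*(-95))) = 1/(335/(-46) + (sqrt((5 + 6) - 52) + 11875)) = 1/(-1/46*335 + (sqrt(11 - 52) + 11875)) = 1/(-335/46 + (sqrt(-41) + 11875)) = 1/(-335/46 + (I*sqrt(41) + 11875)) = 1/(-335/46 + (11875 + I*sqrt(41))) = 1/(545915/46 + I*sqrt(41))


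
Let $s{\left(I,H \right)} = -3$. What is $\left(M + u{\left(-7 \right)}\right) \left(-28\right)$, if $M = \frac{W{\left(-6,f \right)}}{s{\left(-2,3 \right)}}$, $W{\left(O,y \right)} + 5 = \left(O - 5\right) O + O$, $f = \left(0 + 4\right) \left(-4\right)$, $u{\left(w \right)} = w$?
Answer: $\frac{2128}{3} \approx 709.33$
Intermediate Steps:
$f = -16$ ($f = 4 \left(-4\right) = -16$)
$W{\left(O,y \right)} = -5 + O + O \left(-5 + O\right)$ ($W{\left(O,y \right)} = -5 + \left(\left(O - 5\right) O + O\right) = -5 + \left(\left(-5 + O\right) O + O\right) = -5 + \left(O \left(-5 + O\right) + O\right) = -5 + \left(O + O \left(-5 + O\right)\right) = -5 + O + O \left(-5 + O\right)$)
$M = - \frac{55}{3}$ ($M = \frac{-5 + \left(-6\right)^{2} - -24}{-3} = \left(-5 + 36 + 24\right) \left(- \frac{1}{3}\right) = 55 \left(- \frac{1}{3}\right) = - \frac{55}{3} \approx -18.333$)
$\left(M + u{\left(-7 \right)}\right) \left(-28\right) = \left(- \frac{55}{3} - 7\right) \left(-28\right) = \left(- \frac{76}{3}\right) \left(-28\right) = \frac{2128}{3}$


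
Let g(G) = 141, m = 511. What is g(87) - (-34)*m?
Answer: 17515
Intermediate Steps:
g(87) - (-34)*m = 141 - (-34)*511 = 141 - 1*(-17374) = 141 + 17374 = 17515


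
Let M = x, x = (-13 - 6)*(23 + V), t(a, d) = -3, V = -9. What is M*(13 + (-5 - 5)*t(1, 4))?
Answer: -11438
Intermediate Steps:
x = -266 (x = (-13 - 6)*(23 - 9) = -19*14 = -266)
M = -266
M*(13 + (-5 - 5)*t(1, 4)) = -266*(13 + (-5 - 5)*(-3)) = -266*(13 - 10*(-3)) = -266*(13 + 30) = -266*43 = -11438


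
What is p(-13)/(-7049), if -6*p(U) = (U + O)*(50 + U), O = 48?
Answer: 185/6042 ≈ 0.030619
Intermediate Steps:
p(U) = -(48 + U)*(50 + U)/6 (p(U) = -(U + 48)*(50 + U)/6 = -(48 + U)*(50 + U)/6)
p(-13)/(-7049) = (-400 - 49/3*(-13) - ⅙*(-13)²)/(-7049) = (-400 + 637/3 - ⅙*169)*(-1/7049) = (-400 + 637/3 - 169/6)*(-1/7049) = -1295/6*(-1/7049) = 185/6042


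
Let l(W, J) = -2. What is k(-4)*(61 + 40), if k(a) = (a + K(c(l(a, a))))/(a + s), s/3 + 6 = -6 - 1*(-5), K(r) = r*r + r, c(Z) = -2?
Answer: 202/25 ≈ 8.0800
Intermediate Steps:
K(r) = r + r**2 (K(r) = r**2 + r = r + r**2)
s = -21 (s = -18 + 3*(-6 - 1*(-5)) = -18 + 3*(-6 + 5) = -18 + 3*(-1) = -18 - 3 = -21)
k(a) = (2 + a)/(-21 + a) (k(a) = (a - 2*(1 - 2))/(a - 21) = (a - 2*(-1))/(-21 + a) = (a + 2)/(-21 + a) = (2 + a)/(-21 + a))
k(-4)*(61 + 40) = ((2 - 4)/(-21 - 4))*(61 + 40) = (-2/(-25))*101 = -1/25*(-2)*101 = (2/25)*101 = 202/25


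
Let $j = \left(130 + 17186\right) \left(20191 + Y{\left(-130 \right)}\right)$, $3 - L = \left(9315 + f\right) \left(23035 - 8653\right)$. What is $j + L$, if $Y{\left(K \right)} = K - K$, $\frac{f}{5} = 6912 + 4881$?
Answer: $-632375601$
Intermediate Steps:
$f = 58965$ ($f = 5 \left(6912 + 4881\right) = 5 \cdot 11793 = 58965$)
$Y{\left(K \right)} = 0$
$L = -982002957$ ($L = 3 - \left(9315 + 58965\right) \left(23035 - 8653\right) = 3 - 68280 \cdot 14382 = 3 - 982002960 = -982002957$)
$j = 349627356$ ($j = \left(130 + 17186\right) \left(20191 + 0\right) = 17316 \cdot 20191 = 349627356$)
$j + L = 349627356 - 982002957 = -632375601$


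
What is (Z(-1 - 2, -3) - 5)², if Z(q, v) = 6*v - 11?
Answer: 1156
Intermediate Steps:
Z(q, v) = -11 + 6*v
(Z(-1 - 2, -3) - 5)² = ((-11 + 6*(-3)) - 5)² = ((-11 - 18) - 5)² = (-29 - 5)² = (-34)² = 1156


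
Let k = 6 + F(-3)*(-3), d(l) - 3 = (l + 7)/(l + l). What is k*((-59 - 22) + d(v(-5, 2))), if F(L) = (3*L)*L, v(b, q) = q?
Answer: 22725/4 ≈ 5681.3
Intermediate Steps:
F(L) = 3*L**2
d(l) = 3 + (7 + l)/(2*l) (d(l) = 3 + (l + 7)/(l + l) = 3 + (7 + l)/((2*l)) = 3 + (7 + l)*(1/(2*l)) = 3 + (7 + l)/(2*l))
k = -75 (k = 6 + (3*(-3)**2)*(-3) = 6 + (3*9)*(-3) = 6 + 27*(-3) = 6 - 81 = -75)
k*((-59 - 22) + d(v(-5, 2))) = -75*((-59 - 22) + (7/2)*(1 + 2)/2) = -75*(-81 + (7/2)*(1/2)*3) = -75*(-81 + 21/4) = -75*(-303/4) = 22725/4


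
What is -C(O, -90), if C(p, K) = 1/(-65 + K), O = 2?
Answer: 1/155 ≈ 0.0064516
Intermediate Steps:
-C(O, -90) = -1/(-65 - 90) = -1/(-155) = -1*(-1/155) = 1/155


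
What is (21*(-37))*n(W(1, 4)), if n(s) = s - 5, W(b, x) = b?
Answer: 3108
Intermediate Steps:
n(s) = -5 + s
(21*(-37))*n(W(1, 4)) = (21*(-37))*(-5 + 1) = -777*(-4) = 3108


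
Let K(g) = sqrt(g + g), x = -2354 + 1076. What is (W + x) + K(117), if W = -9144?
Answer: -10422 + 3*sqrt(26) ≈ -10407.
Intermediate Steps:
x = -1278
K(g) = sqrt(2)*sqrt(g) (K(g) = sqrt(2*g) = sqrt(2)*sqrt(g))
(W + x) + K(117) = (-9144 - 1278) + sqrt(2)*sqrt(117) = -10422 + sqrt(2)*(3*sqrt(13)) = -10422 + 3*sqrt(26)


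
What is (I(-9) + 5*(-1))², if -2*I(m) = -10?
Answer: 0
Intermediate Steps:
I(m) = 5 (I(m) = -½*(-10) = 5)
(I(-9) + 5*(-1))² = (5 + 5*(-1))² = (5 - 5)² = 0² = 0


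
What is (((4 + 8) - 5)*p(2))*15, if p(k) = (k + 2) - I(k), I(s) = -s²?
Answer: 840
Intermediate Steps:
p(k) = 2 + k + k² (p(k) = (k + 2) - (-1)*k² = (2 + k) + k² = 2 + k + k²)
(((4 + 8) - 5)*p(2))*15 = (((4 + 8) - 5)*(2 + 2 + 2²))*15 = ((12 - 5)*(2 + 2 + 4))*15 = (7*8)*15 = 56*15 = 840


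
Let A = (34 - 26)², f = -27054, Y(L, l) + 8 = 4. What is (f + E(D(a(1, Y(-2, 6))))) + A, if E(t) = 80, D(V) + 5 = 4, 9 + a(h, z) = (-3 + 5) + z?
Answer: -26910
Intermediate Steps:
Y(L, l) = -4 (Y(L, l) = -8 + 4 = -4)
a(h, z) = -7 + z (a(h, z) = -9 + ((-3 + 5) + z) = -9 + (2 + z) = -7 + z)
D(V) = -1 (D(V) = -5 + 4 = -1)
A = 64 (A = 8² = 64)
(f + E(D(a(1, Y(-2, 6))))) + A = (-27054 + 80) + 64 = -26974 + 64 = -26910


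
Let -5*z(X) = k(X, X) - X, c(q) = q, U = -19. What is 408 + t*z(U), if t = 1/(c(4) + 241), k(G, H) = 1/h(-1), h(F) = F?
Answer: 499782/1225 ≈ 407.99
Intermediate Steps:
k(G, H) = -1 (k(G, H) = 1/(-1) = -1)
t = 1/245 (t = 1/(4 + 241) = 1/245 ≈ 0.0040816)
z(X) = ⅕ + X/5 (z(X) = -(-1 - X)/5 = ⅕ + X/5)
408 + t*z(U) = 408 + (⅕ + (⅕)*(-19))/245 = 408 + (⅕ - 19/5)/245 = 408 + (1/245)*(-18/5) = 408 - 18/1225 = 499782/1225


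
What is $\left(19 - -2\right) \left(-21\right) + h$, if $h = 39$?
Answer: $-402$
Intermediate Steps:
$\left(19 - -2\right) \left(-21\right) + h = \left(19 - -2\right) \left(-21\right) + 39 = \left(19 + 2\right) \left(-21\right) + 39 = 21 \left(-21\right) + 39 = -441 + 39 = -402$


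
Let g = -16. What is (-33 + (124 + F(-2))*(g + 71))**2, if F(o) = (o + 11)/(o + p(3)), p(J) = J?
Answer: 53027524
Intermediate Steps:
F(o) = (11 + o)/(3 + o) (F(o) = (o + 11)/(o + 3) = (11 + o)/(3 + o))
(-33 + (124 + F(-2))*(g + 71))**2 = (-33 + (124 + (11 - 2)/(3 - 2))*(-16 + 71))**2 = (-33 + (124 + 9/1)*55)**2 = (-33 + (124 + 1*9)*55)**2 = (-33 + (124 + 9)*55)**2 = (-33 + 133*55)**2 = (-33 + 7315)**2 = 7282**2 = 53027524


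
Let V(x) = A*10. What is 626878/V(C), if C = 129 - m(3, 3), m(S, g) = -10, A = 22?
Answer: 313439/110 ≈ 2849.4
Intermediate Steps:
C = 139 (C = 129 - 1*(-10) = 129 + 10 = 139)
V(x) = 220 (V(x) = 22*10 = 220)
626878/V(C) = 626878/220 = 626878*(1/220) = 313439/110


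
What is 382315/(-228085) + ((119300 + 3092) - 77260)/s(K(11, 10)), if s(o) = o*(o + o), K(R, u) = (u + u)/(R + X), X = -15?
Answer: 1027481647/1140425 ≈ 900.96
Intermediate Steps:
K(R, u) = 2*u/(-15 + R) (K(R, u) = (u + u)/(R - 15) = (2*u)/(-15 + R) = 2*u/(-15 + R))
s(o) = 2*o**2 (s(o) = o*(2*o) = 2*o**2)
382315/(-228085) + ((119300 + 3092) - 77260)/s(K(11, 10)) = 382315/(-228085) + ((119300 + 3092) - 77260)/((2*(2*10/(-15 + 11))**2)) = 382315*(-1/228085) + (122392 - 77260)/((2*(2*10/(-4))**2)) = -76463/45617 + 45132/((2*(2*10*(-1/4))**2)) = -76463/45617 + 45132/((2*(-5)**2)) = -76463/45617 + 45132/((2*25)) = -76463/45617 + 45132/50 = -76463/45617 + 45132*(1/50) = -76463/45617 + 22566/25 = 1027481647/1140425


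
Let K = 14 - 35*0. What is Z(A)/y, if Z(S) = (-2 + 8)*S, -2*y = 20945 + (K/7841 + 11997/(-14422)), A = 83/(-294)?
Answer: 18771761732/116052948275229 ≈ 0.00016175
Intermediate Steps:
A = -83/294 (A = 83*(-1/294) = -83/294 ≈ -0.28231)
K = 14 (K = 14 + 0 = 14)
y = -2368427515821/226165804 (y = -(20945 + (14/7841 + 11997/(-14422)))/2 = -(20945 + (14*(1/7841) + 11997*(-1/14422)))/2 = -(20945 + (14/7841 - 11997/14422))/2 = -(20945 - 93866569/113082902)/2 = -½*2368427515821/113082902 = -2368427515821/226165804 ≈ -10472.)
Z(S) = 6*S
Z(A)/y = (6*(-83/294))/(-2368427515821/226165804) = -83/49*(-226165804/2368427515821) = 18771761732/116052948275229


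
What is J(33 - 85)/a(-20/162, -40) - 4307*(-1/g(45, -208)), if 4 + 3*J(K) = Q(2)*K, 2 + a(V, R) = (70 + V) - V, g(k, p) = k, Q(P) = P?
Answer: 72814/765 ≈ 95.182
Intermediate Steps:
a(V, R) = 68 (a(V, R) = -2 + ((70 + V) - V) = -2 + 70 = 68)
J(K) = -4/3 + 2*K/3 (J(K) = -4/3 + (2*K)/3 = -4/3 + 2*K/3)
J(33 - 85)/a(-20/162, -40) - 4307*(-1/g(45, -208)) = (-4/3 + 2*(33 - 85)/3)/68 - 4307/((-1*45)) = (-4/3 + (⅔)*(-52))*(1/68) - 4307/(-45) = (-4/3 - 104/3)*(1/68) - 4307*(-1/45) = -36*1/68 + 4307/45 = -9/17 + 4307/45 = 72814/765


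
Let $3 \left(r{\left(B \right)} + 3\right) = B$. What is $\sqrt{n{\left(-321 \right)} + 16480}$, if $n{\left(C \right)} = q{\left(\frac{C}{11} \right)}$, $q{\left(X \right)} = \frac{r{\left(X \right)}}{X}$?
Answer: $\frac{2 \sqrt{424540155}}{321} \approx 128.38$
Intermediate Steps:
$r{\left(B \right)} = -3 + \frac{B}{3}$
$q{\left(X \right)} = \frac{-3 + \frac{X}{3}}{X}$
$n{\left(C \right)} = \frac{11 \left(-9 + \frac{C}{11}\right)}{3 C}$ ($n{\left(C \right)} = \frac{-9 + \frac{C}{11}}{3 \frac{C}{11}} = \frac{\frac{11}{C} \left(-9 + \frac{C}{11}\right)}{3} = \frac{11 \left(-9 + \frac{C}{11}\right)}{3 C}$)
$\sqrt{n{\left(-321 \right)} + 16480} = \sqrt{\frac{-99 - 321}{3 \left(-321\right)} + 16480} = \sqrt{\frac{1}{3} \left(- \frac{1}{321}\right) \left(-420\right) + 16480} = \sqrt{\frac{140}{321} + 16480} = \sqrt{\frac{5290220}{321}} = \frac{2 \sqrt{424540155}}{321}$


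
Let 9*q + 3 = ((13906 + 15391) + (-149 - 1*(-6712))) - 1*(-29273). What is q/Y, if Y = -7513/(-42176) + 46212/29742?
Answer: 4538832238720/1086244479 ≈ 4178.5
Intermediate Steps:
Y = 362081493/209066432 (Y = -7513*(-1/42176) + 46212*(1/29742) = 7513/42176 + 7702/4957 = 362081493/209066432 ≈ 1.7319)
q = 21710/3 (q = -⅓ + (((13906 + 15391) + (-149 - 1*(-6712))) - 1*(-29273))/9 = -⅓ + ((29297 + (-149 + 6712)) + 29273)/9 = -⅓ + ((29297 + 6563) + 29273)/9 = -⅓ + (35860 + 29273)/9 = -⅓ + (⅑)*65133 = -⅓ + 7237 = 21710/3 ≈ 7236.7)
q/Y = 21710/(3*(362081493/209066432)) = (21710/3)*(209066432/362081493) = 4538832238720/1086244479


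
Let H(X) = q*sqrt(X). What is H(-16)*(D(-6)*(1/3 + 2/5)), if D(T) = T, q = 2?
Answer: -176*I/5 ≈ -35.2*I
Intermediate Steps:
H(X) = 2*sqrt(X)
H(-16)*(D(-6)*(1/3 + 2/5)) = (2*sqrt(-16))*(-6*(1/3 + 2/5)) = (2*(4*I))*(-6*(1*(1/3) + 2*(1/5))) = (8*I)*(-6*(1/3 + 2/5)) = (8*I)*(-6*11/15) = (8*I)*(-22/5) = -176*I/5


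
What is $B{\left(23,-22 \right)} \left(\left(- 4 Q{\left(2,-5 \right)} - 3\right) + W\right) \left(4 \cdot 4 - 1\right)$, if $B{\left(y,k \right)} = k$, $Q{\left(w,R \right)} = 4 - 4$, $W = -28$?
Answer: $10230$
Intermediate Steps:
$Q{\left(w,R \right)} = 0$ ($Q{\left(w,R \right)} = 4 - 4 = 0$)
$B{\left(23,-22 \right)} \left(\left(- 4 Q{\left(2,-5 \right)} - 3\right) + W\right) \left(4 \cdot 4 - 1\right) = - 22 \left(\left(\left(-4\right) 0 - 3\right) - 28\right) \left(4 \cdot 4 - 1\right) = - 22 \left(\left(0 - 3\right) - 28\right) \left(16 - 1\right) = - 22 \left(-3 - 28\right) 15 = - 22 \left(\left(-31\right) 15\right) = \left(-22\right) \left(-465\right) = 10230$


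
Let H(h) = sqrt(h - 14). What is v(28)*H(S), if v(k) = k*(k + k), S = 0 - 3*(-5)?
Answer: 1568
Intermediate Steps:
S = 15 (S = 0 + 15 = 15)
H(h) = sqrt(-14 + h)
v(k) = 2*k**2 (v(k) = k*(2*k) = 2*k**2)
v(28)*H(S) = (2*28**2)*sqrt(-14 + 15) = (2*784)*sqrt(1) = 1568*1 = 1568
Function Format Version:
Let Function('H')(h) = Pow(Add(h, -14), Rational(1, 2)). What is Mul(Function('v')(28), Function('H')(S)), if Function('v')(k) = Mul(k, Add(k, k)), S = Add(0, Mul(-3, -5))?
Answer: 1568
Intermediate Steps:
S = 15 (S = Add(0, 15) = 15)
Function('H')(h) = Pow(Add(-14, h), Rational(1, 2))
Function('v')(k) = Mul(2, Pow(k, 2)) (Function('v')(k) = Mul(k, Mul(2, k)) = Mul(2, Pow(k, 2)))
Mul(Function('v')(28), Function('H')(S)) = Mul(Mul(2, Pow(28, 2)), Pow(Add(-14, 15), Rational(1, 2))) = Mul(Mul(2, 784), Pow(1, Rational(1, 2))) = Mul(1568, 1) = 1568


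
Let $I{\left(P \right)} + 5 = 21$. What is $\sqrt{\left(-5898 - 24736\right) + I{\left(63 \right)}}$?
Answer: $27 i \sqrt{42} \approx 174.98 i$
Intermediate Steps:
$I{\left(P \right)} = 16$ ($I{\left(P \right)} = -5 + 21 = 16$)
$\sqrt{\left(-5898 - 24736\right) + I{\left(63 \right)}} = \sqrt{\left(-5898 - 24736\right) + 16} = \sqrt{-30634 + 16} = \sqrt{-30618} = 27 i \sqrt{42}$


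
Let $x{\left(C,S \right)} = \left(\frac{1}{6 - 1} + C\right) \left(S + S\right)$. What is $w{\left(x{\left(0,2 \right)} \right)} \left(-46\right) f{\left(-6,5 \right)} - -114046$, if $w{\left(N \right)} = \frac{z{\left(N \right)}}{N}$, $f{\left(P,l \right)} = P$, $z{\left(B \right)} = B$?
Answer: $114322$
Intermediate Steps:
$x{\left(C,S \right)} = 2 S \left(\frac{1}{5} + C\right)$ ($x{\left(C,S \right)} = \left(\frac{1}{5} + C\right) 2 S = 2 S \left(\frac{1}{5} + C\right)$)
$w{\left(N \right)} = 1$ ($w{\left(N \right)} = \frac{N}{N} = 1$)
$w{\left(x{\left(0,2 \right)} \right)} \left(-46\right) f{\left(-6,5 \right)} - -114046 = 1 \left(-46\right) \left(-6\right) - -114046 = \left(-46\right) \left(-6\right) + 114046 = 276 + 114046 = 114322$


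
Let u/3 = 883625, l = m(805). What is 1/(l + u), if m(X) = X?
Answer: 1/2651680 ≈ 3.7712e-7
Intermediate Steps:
l = 805
u = 2650875 (u = 3*883625 = 2650875)
1/(l + u) = 1/(805 + 2650875) = 1/2651680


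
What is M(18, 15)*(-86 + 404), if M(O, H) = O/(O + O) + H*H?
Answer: 71709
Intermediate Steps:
M(O, H) = 1/2 + H**2 (M(O, H) = O/((2*O)) + H**2 = (1/(2*O))*O + H**2 = 1/2 + H**2)
M(18, 15)*(-86 + 404) = (1/2 + 15**2)*(-86 + 404) = (1/2 + 225)*318 = (451/2)*318 = 71709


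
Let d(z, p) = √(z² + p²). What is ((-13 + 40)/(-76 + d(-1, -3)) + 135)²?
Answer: 33485097303/1847042 - 1164537*√10/923521 ≈ 18125.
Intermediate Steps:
d(z, p) = √(p² + z²)
((-13 + 40)/(-76 + d(-1, -3)) + 135)² = ((-13 + 40)/(-76 + √((-3)² + (-1)²)) + 135)² = (27/(-76 + √(9 + 1)) + 135)² = (27/(-76 + √10) + 135)² = (135 + 27/(-76 + √10))²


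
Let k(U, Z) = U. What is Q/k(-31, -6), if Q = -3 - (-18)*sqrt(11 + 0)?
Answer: 3/31 - 18*sqrt(11)/31 ≈ -1.8290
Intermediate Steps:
Q = -3 + 18*sqrt(11) (Q = -3 - (-18)*sqrt(11) = -3 + 18*sqrt(11) ≈ 56.699)
Q/k(-31, -6) = (-3 + 18*sqrt(11))/(-31) = (-3 + 18*sqrt(11))*(-1/31) = 3/31 - 18*sqrt(11)/31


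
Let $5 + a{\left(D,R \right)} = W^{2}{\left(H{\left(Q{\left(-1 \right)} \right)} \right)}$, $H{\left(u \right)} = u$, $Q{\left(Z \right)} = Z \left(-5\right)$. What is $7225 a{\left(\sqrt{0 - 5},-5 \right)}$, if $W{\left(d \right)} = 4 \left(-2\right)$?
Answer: $426275$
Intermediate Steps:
$Q{\left(Z \right)} = - 5 Z$
$W{\left(d \right)} = -8$
$a{\left(D,R \right)} = 59$ ($a{\left(D,R \right)} = -5 + \left(-8\right)^{2} = -5 + 64 = 59$)
$7225 a{\left(\sqrt{0 - 5},-5 \right)} = 7225 \cdot 59 = 426275$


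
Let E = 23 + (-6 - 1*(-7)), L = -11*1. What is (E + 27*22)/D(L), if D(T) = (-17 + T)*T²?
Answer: -309/1694 ≈ -0.18241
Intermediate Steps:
L = -11
D(T) = T²*(-17 + T)
E = 24 (E = 23 + (-6 + 7) = 23 + 1 = 24)
(E + 27*22)/D(L) = (24 + 27*22)/(((-11)²*(-17 - 11))) = (24 + 594)/((121*(-28))) = 618/(-3388) = 618*(-1/3388) = -309/1694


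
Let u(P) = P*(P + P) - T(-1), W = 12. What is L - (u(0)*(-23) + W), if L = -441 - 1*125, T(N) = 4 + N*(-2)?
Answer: -716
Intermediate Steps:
T(N) = 4 - 2*N
u(P) = -6 + 2*P**2 (u(P) = P*(P + P) - (4 - 2*(-1)) = P*(2*P) - (4 + 2) = 2*P**2 - 1*6 = 2*P**2 - 6 = -6 + 2*P**2)
L = -566 (L = -441 - 125 = -566)
L - (u(0)*(-23) + W) = -566 - ((-6 + 2*0**2)*(-23) + 12) = -566 - ((-6 + 2*0)*(-23) + 12) = -566 - ((-6 + 0)*(-23) + 12) = -566 - (-6*(-23) + 12) = -566 - (138 + 12) = -566 - 1*150 = -566 - 150 = -716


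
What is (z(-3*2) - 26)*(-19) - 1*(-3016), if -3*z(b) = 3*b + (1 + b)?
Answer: 10093/3 ≈ 3364.3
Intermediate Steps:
z(b) = -⅓ - 4*b/3 (z(b) = -(3*b + (1 + b))/3 = -(1 + 4*b)/3 = -⅓ - 4*b/3)
(z(-3*2) - 26)*(-19) - 1*(-3016) = ((-⅓ - (-4)*2) - 26)*(-19) - 1*(-3016) = ((-⅓ - 4/3*(-6)) - 26)*(-19) + 3016 = ((-⅓ + 8) - 26)*(-19) + 3016 = (23/3 - 26)*(-19) + 3016 = -55/3*(-19) + 3016 = 1045/3 + 3016 = 10093/3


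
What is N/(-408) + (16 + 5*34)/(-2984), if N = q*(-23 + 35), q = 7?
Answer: -6803/25364 ≈ -0.26821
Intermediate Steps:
N = 84 (N = 7*(-23 + 35) = 7*12 = 84)
N/(-408) + (16 + 5*34)/(-2984) = 84/(-408) + (16 + 5*34)/(-2984) = 84*(-1/408) + (16 + 170)*(-1/2984) = -7/34 + 186*(-1/2984) = -7/34 - 93/1492 = -6803/25364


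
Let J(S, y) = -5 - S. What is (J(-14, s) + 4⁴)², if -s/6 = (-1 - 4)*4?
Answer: 70225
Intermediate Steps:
s = 120 (s = -6*(-1 - 4)*4 = -(-30)*4 = -6*(-20) = 120)
(J(-14, s) + 4⁴)² = ((-5 - 1*(-14)) + 4⁴)² = ((-5 + 14) + 256)² = (9 + 256)² = 265² = 70225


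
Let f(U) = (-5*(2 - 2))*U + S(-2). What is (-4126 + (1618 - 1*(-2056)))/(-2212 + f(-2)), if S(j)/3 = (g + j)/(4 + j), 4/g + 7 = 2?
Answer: 2260/11081 ≈ 0.20395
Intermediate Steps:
g = -4/5 (g = 4/(-7 + 2) = 4/(-5) = 4*(-1/5) = -4/5 ≈ -0.80000)
S(j) = 3*(-4/5 + j)/(4 + j) (S(j) = 3*((-4/5 + j)/(4 + j)) = 3*(-4/5 + j)/(4 + j))
f(U) = -21/5 (f(U) = (-5*(2 - 2))*U + 3*(-4 + 5*(-2))/(5*(4 - 2)) = (-5*0)*U + (3/5)*(-4 - 10)/2 = 0*U + (3/5)*(1/2)*(-14) = 0 - 21/5 = -21/5)
(-4126 + (1618 - 1*(-2056)))/(-2212 + f(-2)) = (-4126 + (1618 - 1*(-2056)))/(-2212 - 21/5) = (-4126 + (1618 + 2056))/(-11081/5) = (-4126 + 3674)*(-5/11081) = -452*(-5/11081) = 2260/11081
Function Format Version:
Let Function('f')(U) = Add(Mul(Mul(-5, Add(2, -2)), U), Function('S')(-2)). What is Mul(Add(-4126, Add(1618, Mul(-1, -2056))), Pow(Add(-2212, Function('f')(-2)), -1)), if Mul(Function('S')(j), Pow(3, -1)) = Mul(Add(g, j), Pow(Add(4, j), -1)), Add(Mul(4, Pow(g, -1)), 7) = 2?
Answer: Rational(2260, 11081) ≈ 0.20395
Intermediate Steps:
g = Rational(-4, 5) (g = Mul(4, Pow(Add(-7, 2), -1)) = Mul(4, Pow(-5, -1)) = Mul(4, Rational(-1, 5)) = Rational(-4, 5) ≈ -0.80000)
Function('S')(j) = Mul(3, Pow(Add(4, j), -1), Add(Rational(-4, 5), j)) (Function('S')(j) = Mul(3, Mul(Add(Rational(-4, 5), j), Pow(Add(4, j), -1))) = Mul(3, Mul(Pow(Add(4, j), -1), Add(Rational(-4, 5), j))) = Mul(3, Pow(Add(4, j), -1), Add(Rational(-4, 5), j)))
Function('f')(U) = Rational(-21, 5) (Function('f')(U) = Add(Mul(Mul(-5, Add(2, -2)), U), Mul(Rational(3, 5), Pow(Add(4, -2), -1), Add(-4, Mul(5, -2)))) = Add(Mul(Mul(-5, 0), U), Mul(Rational(3, 5), Pow(2, -1), Add(-4, -10))) = Add(Mul(0, U), Mul(Rational(3, 5), Rational(1, 2), -14)) = Add(0, Rational(-21, 5)) = Rational(-21, 5))
Mul(Add(-4126, Add(1618, Mul(-1, -2056))), Pow(Add(-2212, Function('f')(-2)), -1)) = Mul(Add(-4126, Add(1618, Mul(-1, -2056))), Pow(Add(-2212, Rational(-21, 5)), -1)) = Mul(Add(-4126, Add(1618, 2056)), Pow(Rational(-11081, 5), -1)) = Mul(Add(-4126, 3674), Rational(-5, 11081)) = Mul(-452, Rational(-5, 11081)) = Rational(2260, 11081)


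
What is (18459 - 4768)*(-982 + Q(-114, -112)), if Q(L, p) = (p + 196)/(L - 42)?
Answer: -174875143/13 ≈ -1.3452e+7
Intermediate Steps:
Q(L, p) = (196 + p)/(-42 + L)
(18459 - 4768)*(-982 + Q(-114, -112)) = (18459 - 4768)*(-982 + (196 - 112)/(-42 - 114)) = 13691*(-982 + 84/(-156)) = 13691*(-982 - 1/156*84) = 13691*(-982 - 7/13) = 13691*(-12773/13) = -174875143/13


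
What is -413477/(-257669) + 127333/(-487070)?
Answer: 168582475613/125502839830 ≈ 1.3433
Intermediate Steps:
-413477/(-257669) + 127333/(-487070) = -413477*(-1/257669) + 127333*(-1/487070) = 413477/257669 - 127333/487070 = 168582475613/125502839830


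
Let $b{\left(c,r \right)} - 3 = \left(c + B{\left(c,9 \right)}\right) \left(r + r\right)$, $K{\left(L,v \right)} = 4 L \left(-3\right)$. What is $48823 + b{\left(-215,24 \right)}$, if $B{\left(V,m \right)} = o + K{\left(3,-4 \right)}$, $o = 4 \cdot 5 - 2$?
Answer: $37642$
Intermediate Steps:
$K{\left(L,v \right)} = - 12 L$
$o = 18$ ($o = 20 - 2 = 18$)
$B{\left(V,m \right)} = -18$ ($B{\left(V,m \right)} = 18 - 36 = -18$)
$b{\left(c,r \right)} = 3 + 2 r \left(-18 + c\right)$ ($b{\left(c,r \right)} = 3 + \left(c - 18\right) \left(r + r\right) = 3 + \left(-18 + c\right) 2 r = 3 + 2 r \left(-18 + c\right)$)
$48823 + b{\left(-215,24 \right)} = 48823 + \left(3 - 864 + 2 \left(-215\right) 24\right) = 48823 - 11181 = 37642$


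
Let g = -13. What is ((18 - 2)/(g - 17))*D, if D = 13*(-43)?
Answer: 4472/15 ≈ 298.13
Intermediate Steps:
D = -559
((18 - 2)/(g - 17))*D = ((18 - 2)/(-13 - 17))*(-559) = (16/(-30))*(-559) = (16*(-1/30))*(-559) = -8/15*(-559) = 4472/15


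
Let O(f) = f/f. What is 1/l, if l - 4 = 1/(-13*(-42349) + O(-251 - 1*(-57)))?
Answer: 550538/2202153 ≈ 0.25000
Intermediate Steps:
O(f) = 1
l = 2202153/550538 (l = 4 + 1/(-13*(-42349) + 1) = 4 + 1/(550537 + 1) = 4 + 1/550538 = 2202153/550538 ≈ 4.0000)
1/l = 1/(2202153/550538) = 550538/2202153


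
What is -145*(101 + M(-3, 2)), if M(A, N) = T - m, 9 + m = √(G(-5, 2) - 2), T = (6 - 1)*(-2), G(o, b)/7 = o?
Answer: -14500 + 145*I*√37 ≈ -14500.0 + 882.0*I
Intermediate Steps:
G(o, b) = 7*o
T = -10 (T = 5*(-2) = -10)
m = -9 + I*√37 (m = -9 + √(7*(-5) - 2) = -9 + √(-35 - 2) = -9 + √(-37) = -9 + I*√37 ≈ -9.0 + 6.0828*I)
M(A, N) = -1 - I*√37 (M(A, N) = -10 - (-9 + I*√37) = -10 + (9 - I*√37) = -1 - I*√37)
-145*(101 + M(-3, 2)) = -145*(101 + (-1 - I*√37)) = -145*(100 - I*√37) = -14500 + 145*I*√37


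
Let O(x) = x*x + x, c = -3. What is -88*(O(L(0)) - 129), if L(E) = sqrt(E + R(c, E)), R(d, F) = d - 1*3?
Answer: 11880 - 88*I*sqrt(6) ≈ 11880.0 - 215.56*I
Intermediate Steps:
R(d, F) = -3 + d (R(d, F) = d - 3 = -3 + d)
L(E) = sqrt(-6 + E) (L(E) = sqrt(E + (-3 - 3)) = sqrt(E - 6) = sqrt(-6 + E))
O(x) = x + x**2 (O(x) = x**2 + x = x + x**2)
-88*(O(L(0)) - 129) = -88*(sqrt(-6 + 0)*(1 + sqrt(-6 + 0)) - 129) = -88*(sqrt(-6)*(1 + sqrt(-6)) - 129) = -88*((I*sqrt(6))*(1 + I*sqrt(6)) - 129) = -88*(I*sqrt(6)*(1 + I*sqrt(6)) - 129) = -88*(-129 + I*sqrt(6)*(1 + I*sqrt(6))) = 11352 - 88*I*sqrt(6)*(1 + I*sqrt(6))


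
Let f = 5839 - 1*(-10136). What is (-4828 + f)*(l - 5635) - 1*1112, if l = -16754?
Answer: -249571295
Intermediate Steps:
f = 15975 (f = 5839 + 10136 = 15975)
(-4828 + f)*(l - 5635) - 1*1112 = (-4828 + 15975)*(-16754 - 5635) - 1*1112 = 11147*(-22389) - 1112 = -249570183 - 1112 = -249571295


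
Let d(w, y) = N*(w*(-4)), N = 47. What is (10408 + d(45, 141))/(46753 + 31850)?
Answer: 1948/78603 ≈ 0.024783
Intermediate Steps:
d(w, y) = -188*w (d(w, y) = 47*(w*(-4)) = 47*(-4*w) = -188*w)
(10408 + d(45, 141))/(46753 + 31850) = (10408 - 188*45)/(46753 + 31850) = (10408 - 8460)/78603 = 1948*(1/78603) = 1948/78603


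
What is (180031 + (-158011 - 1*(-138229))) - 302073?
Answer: -141824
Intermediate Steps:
(180031 + (-158011 - 1*(-138229))) - 302073 = (180031 + (-158011 + 138229)) - 302073 = (180031 - 19782) - 302073 = 160249 - 302073 = -141824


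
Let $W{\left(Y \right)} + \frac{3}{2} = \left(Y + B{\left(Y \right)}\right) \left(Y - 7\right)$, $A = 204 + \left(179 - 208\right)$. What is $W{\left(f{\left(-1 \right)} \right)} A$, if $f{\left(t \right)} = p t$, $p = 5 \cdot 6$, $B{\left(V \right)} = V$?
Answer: $\frac{776475}{2} \approx 3.8824 \cdot 10^{5}$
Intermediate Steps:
$p = 30$
$A = 175$ ($A = 204 + \left(179 - 208\right) = 204 - 29 = 175$)
$f{\left(t \right)} = 30 t$
$W{\left(Y \right)} = - \frac{3}{2} + 2 Y \left(-7 + Y\right)$ ($W{\left(Y \right)} = - \frac{3}{2} + \left(Y + Y\right) \left(Y - 7\right) = - \frac{3}{2} + 2 Y \left(-7 + Y\right)$)
$W{\left(f{\left(-1 \right)} \right)} A = \left(- \frac{3}{2} - 14 \cdot 30 \left(-1\right) + 2 \left(30 \left(-1\right)\right)^{2}\right) 175 = \left(- \frac{3}{2} - -420 + 2 \left(-30\right)^{2}\right) 175 = \left(- \frac{3}{2} + 420 + 2 \cdot 900\right) 175 = \left(- \frac{3}{2} + 420 + 1800\right) 175 = \frac{4437}{2} \cdot 175 = \frac{776475}{2}$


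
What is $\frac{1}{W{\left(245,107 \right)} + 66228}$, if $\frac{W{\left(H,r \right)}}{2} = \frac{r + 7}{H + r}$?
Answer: $\frac{88}{5828121} \approx 1.5099 \cdot 10^{-5}$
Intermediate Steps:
$W{\left(H,r \right)} = \frac{2 \left(7 + r\right)}{H + r}$ ($W{\left(H,r \right)} = 2 \frac{r + 7}{H + r} = 2 \frac{7 + r}{H + r} = \frac{2 \left(7 + r\right)}{H + r}$)
$\frac{1}{W{\left(245,107 \right)} + 66228} = \frac{1}{\frac{2 \left(7 + 107\right)}{245 + 107} + 66228} = \frac{1}{2 \cdot \frac{1}{352} \cdot 114 + 66228} = \frac{1}{\frac{57}{88} + 66228} = \frac{1}{\frac{5828121}{88}} = \frac{88}{5828121}$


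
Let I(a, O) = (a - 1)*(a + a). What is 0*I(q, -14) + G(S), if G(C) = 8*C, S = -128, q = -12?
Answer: -1024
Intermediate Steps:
I(a, O) = 2*a*(-1 + a) (I(a, O) = (-1 + a)*(2*a) = 2*a*(-1 + a))
0*I(q, -14) + G(S) = 0*(2*(-12)*(-1 - 12)) + 8*(-128) = 0*(2*(-12)*(-13)) - 1024 = 0*312 - 1024 = 0 - 1024 = -1024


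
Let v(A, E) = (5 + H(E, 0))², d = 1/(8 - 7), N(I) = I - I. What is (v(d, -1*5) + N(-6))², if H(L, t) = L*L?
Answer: 810000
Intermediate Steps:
N(I) = 0
H(L, t) = L²
d = 1 (d = 1/1 = 1)
v(A, E) = (5 + E²)²
(v(d, -1*5) + N(-6))² = ((5 + (-1*5)²)² + 0)² = ((5 + (-5)²)² + 0)² = ((5 + 25)² + 0)² = (30² + 0)² = (900 + 0)² = 900² = 810000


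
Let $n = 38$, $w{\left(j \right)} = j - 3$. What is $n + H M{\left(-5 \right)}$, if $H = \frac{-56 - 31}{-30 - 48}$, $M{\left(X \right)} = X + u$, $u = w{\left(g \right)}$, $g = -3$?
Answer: $\frac{669}{26} \approx 25.731$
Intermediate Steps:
$w{\left(j \right)} = -3 + j$
$u = -6$ ($u = -3 - 3 = -6$)
$M{\left(X \right)} = -6 + X$ ($M{\left(X \right)} = X - 6 = -6 + X$)
$H = \frac{29}{26}$ ($H = - \frac{87}{-78} = \left(-87\right) \left(- \frac{1}{78}\right) = \frac{29}{26} \approx 1.1154$)
$n + H M{\left(-5 \right)} = 38 + \frac{29 \left(-6 - 5\right)}{26} = 38 + \frac{29}{26} \left(-11\right) = 38 - \frac{319}{26} = \frac{669}{26}$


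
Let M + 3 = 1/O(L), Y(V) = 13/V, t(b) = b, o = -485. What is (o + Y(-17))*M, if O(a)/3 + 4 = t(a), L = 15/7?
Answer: 1023992/663 ≈ 1544.5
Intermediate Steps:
L = 15/7 (L = 15*(1/7) = 15/7 ≈ 2.1429)
O(a) = -12 + 3*a
M = -124/39 (M = -3 + 1/(-12 + 3*(15/7)) = -3 + 1/(-12 + 45/7) = -3 + 1/(-39/7) = -3 - 7/39 = -124/39 ≈ -3.1795)
(o + Y(-17))*M = (-485 + 13/(-17))*(-124/39) = (-485 + 13*(-1/17))*(-124/39) = (-485 - 13/17)*(-124/39) = -8258/17*(-124/39) = 1023992/663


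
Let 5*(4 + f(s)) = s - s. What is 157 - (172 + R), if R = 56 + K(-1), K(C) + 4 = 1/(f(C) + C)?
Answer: -334/5 ≈ -66.800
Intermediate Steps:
f(s) = -4 (f(s) = -4 + (s - s)/5 = -4 + (⅕)*0 = -4 + 0 = -4)
K(C) = -4 + 1/(-4 + C)
R = 259/5 (R = 56 + (17 - 4*(-1))/(-4 - 1) = 56 + (17 + 4)/(-5) = 56 - ⅕*21 = 56 - 21/5 = 259/5 ≈ 51.800)
157 - (172 + R) = 157 - (172 + 259/5) = 157 - 1*1119/5 = 157 - 1119/5 = -334/5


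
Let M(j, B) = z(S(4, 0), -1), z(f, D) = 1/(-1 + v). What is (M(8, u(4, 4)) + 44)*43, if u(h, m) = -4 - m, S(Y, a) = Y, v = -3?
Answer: 7525/4 ≈ 1881.3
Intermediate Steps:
z(f, D) = -¼ (z(f, D) = 1/(-1 - 3) = 1/(-4) = -¼)
M(j, B) = -¼
(M(8, u(4, 4)) + 44)*43 = (-¼ + 44)*43 = (175/4)*43 = 7525/4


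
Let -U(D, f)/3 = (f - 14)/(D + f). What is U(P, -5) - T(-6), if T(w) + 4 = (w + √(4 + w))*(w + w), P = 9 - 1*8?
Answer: -329/4 + 12*I*√2 ≈ -82.25 + 16.971*I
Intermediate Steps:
P = 1 (P = 9 - 8 = 1)
T(w) = -4 + 2*w*(w + √(4 + w)) (T(w) = -4 + (w + √(4 + w))*(w + w) = -4 + (w + √(4 + w))*(2*w) = -4 + 2*w*(w + √(4 + w)))
U(D, f) = -3*(-14 + f)/(D + f) (U(D, f) = -3*(f - 14)/(D + f) = -3*(-14 + f)/(D + f))
U(P, -5) - T(-6) = 3*(14 - 1*(-5))/(1 - 5) - (-4 + 2*(-6)² + 2*(-6)*√(4 - 6)) = 3*(14 + 5)/(-4) - (-4 + 2*36 + 2*(-6)*√(-2)) = 3*(-¼)*19 - (-4 + 72 + 2*(-6)*(I*√2)) = -57/4 - (-4 + 72 - 12*I*√2) = -57/4 - (68 - 12*I*√2) = -57/4 + (-68 + 12*I*√2) = -329/4 + 12*I*√2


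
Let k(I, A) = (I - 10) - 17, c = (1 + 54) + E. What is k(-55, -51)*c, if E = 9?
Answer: -5248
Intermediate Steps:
c = 64 (c = (1 + 54) + 9 = 55 + 9 = 64)
k(I, A) = -27 + I (k(I, A) = (-10 + I) - 17 = -27 + I)
k(-55, -51)*c = (-27 - 55)*64 = -82*64 = -5248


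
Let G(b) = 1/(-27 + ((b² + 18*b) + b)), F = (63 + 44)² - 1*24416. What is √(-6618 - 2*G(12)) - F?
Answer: 12967 + 2*I*√196927035/345 ≈ 12967.0 + 81.351*I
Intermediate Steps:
F = -12967 (F = 107² - 24416 = 11449 - 24416 = -12967)
G(b) = 1/(-27 + b² + 19*b) (G(b) = 1/(-27 + (b² + 19*b)) = 1/(-27 + b² + 19*b))
√(-6618 - 2*G(12)) - F = √(-6618 - 2/(-27 + 12² + 19*12)) - 1*(-12967) = √(-6618 - 2/(-27 + 144 + 228)) + 12967 = √(-6618 - 2/345) + 12967 = √(-2283212/345) + 12967 = 2*I*√196927035/345 + 12967 = 12967 + 2*I*√196927035/345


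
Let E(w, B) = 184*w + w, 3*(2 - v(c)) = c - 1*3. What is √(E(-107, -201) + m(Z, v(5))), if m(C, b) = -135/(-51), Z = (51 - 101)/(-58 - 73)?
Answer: I*√5719990/17 ≈ 140.69*I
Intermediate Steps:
v(c) = 3 - c/3 (v(c) = 2 - (c - 1*3)/3 = 2 - (c - 3)/3 = 2 - (-3 + c)/3 = 2 + (1 - c/3) = 3 - c/3)
Z = 50/131 (Z = -50/(-131) = -50*(-1/131) = 50/131 ≈ 0.38168)
m(C, b) = 45/17 (m(C, b) = -135*(-1/51) = 45/17)
E(w, B) = 185*w
√(E(-107, -201) + m(Z, v(5))) = √(185*(-107) + 45/17) = √(-19795 + 45/17) = √(-336470/17) = I*√5719990/17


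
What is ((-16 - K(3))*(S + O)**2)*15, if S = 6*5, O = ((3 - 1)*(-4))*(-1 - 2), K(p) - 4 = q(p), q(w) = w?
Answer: -1006020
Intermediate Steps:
K(p) = 4 + p
O = 24 (O = (2*(-4))*(-3) = -8*(-3) = 24)
S = 30
((-16 - K(3))*(S + O)**2)*15 = ((-16 - (4 + 3))*(30 + 24)**2)*15 = ((-16 - 1*7)*54**2)*15 = ((-16 - 7)*2916)*15 = -23*2916*15 = -67068*15 = -1006020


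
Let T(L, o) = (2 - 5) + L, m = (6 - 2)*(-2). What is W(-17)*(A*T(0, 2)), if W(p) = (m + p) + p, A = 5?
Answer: 630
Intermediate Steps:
m = -8 (m = 4*(-2) = -8)
T(L, o) = -3 + L
W(p) = -8 + 2*p (W(p) = (-8 + p) + p = -8 + 2*p)
W(-17)*(A*T(0, 2)) = (-8 + 2*(-17))*(5*(-3 + 0)) = (-8 - 34)*(5*(-3)) = -42*(-15) = 630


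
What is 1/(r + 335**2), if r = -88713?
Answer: 1/23512 ≈ 4.2531e-5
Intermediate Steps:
1/(r + 335**2) = 1/(-88713 + 335**2) = 1/(-88713 + 112225) = 1/23512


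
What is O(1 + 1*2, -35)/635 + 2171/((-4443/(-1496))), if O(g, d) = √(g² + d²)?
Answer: 3247816/4443 + √1234/635 ≈ 731.05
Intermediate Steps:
O(g, d) = √(d² + g²)
O(1 + 1*2, -35)/635 + 2171/((-4443/(-1496))) = √((-35)² + (1 + 1*2)²)/635 + 2171/((-4443/(-1496))) = √(1225 + (1 + 2)²)*(1/635) + 2171/((-4443*(-1/1496))) = √(1225 + 3²)*(1/635) + 2171/(4443/1496) = √(1225 + 9)*(1/635) + 2171*(1496/4443) = √1234*(1/635) + 3247816/4443 = √1234/635 + 3247816/4443 = 3247816/4443 + √1234/635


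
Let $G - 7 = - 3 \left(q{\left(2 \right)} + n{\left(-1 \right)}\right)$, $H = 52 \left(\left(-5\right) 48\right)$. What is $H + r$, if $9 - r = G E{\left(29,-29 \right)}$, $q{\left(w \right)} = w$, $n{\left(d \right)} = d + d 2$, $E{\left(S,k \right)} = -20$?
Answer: $-12271$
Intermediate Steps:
$n{\left(d \right)} = 3 d$ ($n{\left(d \right)} = d + 2 d = 3 d$)
$H = -12480$ ($H = 52 \left(-240\right) = -12480$)
$G = 10$ ($G = 7 - 3 \left(2 + 3 \left(-1\right)\right) = 7 - 3 \left(2 - 3\right) = 7 - -3 = 7 + 3 = 10$)
$r = 209$ ($r = 9 - 10 \left(-20\right) = 9 - -200 = 9 + 200 = 209$)
$H + r = -12480 + 209 = -12271$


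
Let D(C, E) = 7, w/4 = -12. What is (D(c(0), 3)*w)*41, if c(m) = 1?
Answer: -13776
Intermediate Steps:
w = -48 (w = 4*(-12) = -48)
(D(c(0), 3)*w)*41 = (7*(-48))*41 = -336*41 = -13776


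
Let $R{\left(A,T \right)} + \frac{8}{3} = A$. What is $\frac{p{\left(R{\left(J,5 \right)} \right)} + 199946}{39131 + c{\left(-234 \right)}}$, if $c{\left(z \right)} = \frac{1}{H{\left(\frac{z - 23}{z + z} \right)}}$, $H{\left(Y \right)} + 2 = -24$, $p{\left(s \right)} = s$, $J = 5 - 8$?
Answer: $\frac{15595346}{3052215} \approx 5.1095$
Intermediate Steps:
$J = -3$
$R{\left(A,T \right)} = - \frac{8}{3} + A$
$H{\left(Y \right)} = -26$ ($H{\left(Y \right)} = -2 - 24 = -26$)
$c{\left(z \right)} = - \frac{1}{26}$ ($c{\left(z \right)} = \frac{1}{-26} = - \frac{1}{26}$)
$\frac{p{\left(R{\left(J,5 \right)} \right)} + 199946}{39131 + c{\left(-234 \right)}} = \frac{\left(- \frac{8}{3} - 3\right) + 199946}{39131 - \frac{1}{26}} = \frac{- \frac{17}{3} + 199946}{\frac{1017405}{26}} = \frac{599821}{3} \cdot \frac{26}{1017405} = \frac{15595346}{3052215}$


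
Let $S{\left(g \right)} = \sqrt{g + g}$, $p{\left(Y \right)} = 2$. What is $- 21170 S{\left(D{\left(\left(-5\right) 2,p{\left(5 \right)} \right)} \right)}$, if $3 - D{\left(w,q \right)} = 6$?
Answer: $- 21170 i \sqrt{6} \approx - 51856.0 i$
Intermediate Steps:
$D{\left(w,q \right)} = -3$ ($D{\left(w,q \right)} = 3 - 6 = -3$)
$S{\left(g \right)} = \sqrt{2} \sqrt{g}$ ($S{\left(g \right)} = \sqrt{2 g} = \sqrt{2} \sqrt{g}$)
$- 21170 S{\left(D{\left(\left(-5\right) 2,p{\left(5 \right)} \right)} \right)} = - 21170 \sqrt{2} \sqrt{-3} = - 21170 \sqrt{2} i \sqrt{3} = - 21170 i \sqrt{6}$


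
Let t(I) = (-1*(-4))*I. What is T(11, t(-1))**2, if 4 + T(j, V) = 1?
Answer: 9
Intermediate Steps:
t(I) = 4*I
T(j, V) = -3 (T(j, V) = -4 + 1 = -3)
T(11, t(-1))**2 = (-3)**2 = 9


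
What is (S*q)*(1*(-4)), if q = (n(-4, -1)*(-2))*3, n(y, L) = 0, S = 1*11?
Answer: 0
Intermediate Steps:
S = 11
q = 0 (q = (0*(-2))*3 = 0*3 = 0)
(S*q)*(1*(-4)) = (11*0)*(1*(-4)) = 0*(-4) = 0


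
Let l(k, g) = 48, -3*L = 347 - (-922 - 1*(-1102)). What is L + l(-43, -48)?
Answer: -23/3 ≈ -7.6667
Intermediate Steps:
L = -167/3 (L = -(347 - (-922 - 1*(-1102)))/3 = -(347 - (-922 + 1102))/3 = -(347 - 1*180)/3 = -(347 - 180)/3 = -1/3*167 = -167/3 ≈ -55.667)
L + l(-43, -48) = -167/3 + 48 = -23/3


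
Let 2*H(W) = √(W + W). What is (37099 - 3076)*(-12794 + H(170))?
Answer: -435290262 + 34023*√85 ≈ -4.3498e+8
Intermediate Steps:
H(W) = √2*√W/2 (H(W) = √(W + W)/2 = √(2*W)/2 = (√2*√W)/2 = √2*√W/2)
(37099 - 3076)*(-12794 + H(170)) = (37099 - 3076)*(-12794 + √2*√170/2) = 34023*(-12794 + √85) = -435290262 + 34023*√85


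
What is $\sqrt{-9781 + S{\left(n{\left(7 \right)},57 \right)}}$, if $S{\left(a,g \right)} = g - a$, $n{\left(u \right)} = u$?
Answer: $i \sqrt{9731} \approx 98.646 i$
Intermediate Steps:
$\sqrt{-9781 + S{\left(n{\left(7 \right)},57 \right)}} = \sqrt{-9781 + \left(57 - 7\right)} = \sqrt{-9781 + 50} = \sqrt{-9731} = i \sqrt{9731}$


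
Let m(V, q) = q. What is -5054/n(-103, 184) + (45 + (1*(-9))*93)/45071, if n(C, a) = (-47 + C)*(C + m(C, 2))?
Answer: -119893817/341412825 ≈ -0.35117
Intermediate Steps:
n(C, a) = (-47 + C)*(2 + C) (n(C, a) = (-47 + C)*(C + 2) = (-47 + C)*(2 + C))
-5054/n(-103, 184) + (45 + (1*(-9))*93)/45071 = -5054/(-94 + (-103)² - 45*(-103)) + (45 + (1*(-9))*93)/45071 = -5054/(-94 + 10609 + 4635) + (45 - 9*93)*(1/45071) = -5054/15150 + (45 - 837)*(1/45071) = -5054*1/15150 - 792*1/45071 = -2527/7575 - 792/45071 = -119893817/341412825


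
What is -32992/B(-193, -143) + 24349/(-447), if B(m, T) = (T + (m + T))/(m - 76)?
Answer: -3978720227/214113 ≈ -18582.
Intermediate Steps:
B(m, T) = (m + 2*T)/(-76 + m) (B(m, T) = (T + (T + m))/(-76 + m) = (m + 2*T)/(-76 + m))
-32992/B(-193, -143) + 24349/(-447) = -32992*(-76 - 193)/(-193 + 2*(-143)) + 24349/(-447) = -32992*(-269/(-193 - 286)) + 24349*(-1/447) = -32992/((-1/269*(-479))) - 24349/447 = -32992/479/269 - 24349/447 = -32992*269/479 - 24349/447 = -8874848/479 - 24349/447 = -3978720227/214113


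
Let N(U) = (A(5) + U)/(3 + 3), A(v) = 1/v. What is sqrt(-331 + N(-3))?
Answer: 2*I*sqrt(18645)/15 ≈ 18.206*I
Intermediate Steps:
A(v) = 1/v
N(U) = 1/30 + U/6 (N(U) = (1/5 + U)/(3 + 3) = (1/5 + U)/6 = (1/5 + U)*(1/6) = 1/30 + U/6)
sqrt(-331 + N(-3)) = sqrt(-331 + (1/30 + (1/6)*(-3))) = sqrt(-331 + (1/30 - 1/2)) = sqrt(-331 - 7/15) = sqrt(-4972/15) = 2*I*sqrt(18645)/15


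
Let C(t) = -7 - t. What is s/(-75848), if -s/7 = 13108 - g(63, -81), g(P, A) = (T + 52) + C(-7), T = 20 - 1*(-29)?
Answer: 91049/75848 ≈ 1.2004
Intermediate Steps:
T = 49 (T = 20 + 29 = 49)
g(P, A) = 101 (g(P, A) = (49 + 52) + (-7 - 1*(-7)) = 101 + (-7 + 7) = 101 + 0 = 101)
s = -91049 (s = -7*(13108 - 1*101) = -7*(13108 - 101) = -7*13007 = -91049)
s/(-75848) = -91049/(-75848) = -91049*(-1/75848) = 91049/75848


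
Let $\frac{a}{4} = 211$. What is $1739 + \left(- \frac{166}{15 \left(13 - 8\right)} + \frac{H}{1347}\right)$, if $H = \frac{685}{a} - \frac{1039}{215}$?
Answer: $\frac{707526941589}{407377700} \approx 1736.8$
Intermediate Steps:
$a = 844$ ($a = 4 \cdot 211 = 844$)
$H = - \frac{729641}{181460}$ ($H = \frac{685}{844} - \frac{1039}{215} = - \frac{729641}{181460} \approx -4.021$)
$1739 + \left(- \frac{166}{15 \left(13 - 8\right)} + \frac{H}{1347}\right) = 1739 - \left(\frac{729641}{244426620} + 166 \frac{1}{15 \left(13 - 8\right)}\right) = 1739 - \left(\frac{729641}{244426620} + \frac{166}{15 \cdot 5}\right) = 1739 - \left(\frac{729641}{244426620} + \frac{166}{75}\right) = 1739 - \frac{902878711}{407377700} = \frac{707526941589}{407377700}$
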